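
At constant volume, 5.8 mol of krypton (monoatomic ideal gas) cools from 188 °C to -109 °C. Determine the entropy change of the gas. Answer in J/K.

ΔS = -74.7 J/K

In kelvin: T₁ = 461.15 K, T₂ = 164.15 K. At constant volume, ΔS = nC_V ln(T₂/T₁) with C_V = 3R/2 = 12.47 J mol⁻¹ K⁻¹.
ΔS = 5.8 × 12.47 × ln(164.15/461.15) = -74.7 J/K.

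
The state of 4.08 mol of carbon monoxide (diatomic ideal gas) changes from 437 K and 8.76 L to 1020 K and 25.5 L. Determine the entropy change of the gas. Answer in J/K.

ΔS = 108 J/K

Entropy is a state function: ΔS = nC_V ln(T₂/T₁) + nR ln(V₂/V₁), with C_V = 5R/2 = 20.79 J mol⁻¹ K⁻¹ for a diatomic ideal gas.
ΔS = 4.08 × [20.79 × ln(1020/437) + 8.314 × ln(25.5/8.76)] = 108 J/K.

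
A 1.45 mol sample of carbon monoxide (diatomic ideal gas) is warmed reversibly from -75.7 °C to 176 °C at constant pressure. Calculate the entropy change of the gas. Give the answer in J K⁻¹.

ΔS = 34.7 J/K

In kelvin: T₁ = 197.45 K, T₂ = 449.15 K. At constant pressure, ΔS = nC_p ln(T₂/T₁) with C_p = 7R/2 = 29.1 J mol⁻¹ K⁻¹.
ΔS = 1.45 × 29.1 × ln(449.15/197.45) = 34.7 J/K.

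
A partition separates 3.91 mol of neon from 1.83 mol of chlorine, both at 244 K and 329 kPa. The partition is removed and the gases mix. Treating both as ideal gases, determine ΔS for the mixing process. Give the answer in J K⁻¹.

Mole fractions: x_A = 3.91/5.74 = 0.681, x_B = 0.319.
ΔS_mix = −R(n_A ln x_A + n_B ln x_B) = −8.314 × (3.91 ln 0.681 + 1.83 ln 0.319) = 29.9 J/K.

ΔS_mix = 29.9 J/K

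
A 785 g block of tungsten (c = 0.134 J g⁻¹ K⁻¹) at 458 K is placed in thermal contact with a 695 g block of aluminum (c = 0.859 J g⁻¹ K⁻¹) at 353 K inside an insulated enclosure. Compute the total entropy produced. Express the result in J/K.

ΔS_total = 3.22 J/K

Energy balance: T_f = (m₁c₁T₁ + m₂c₂T₂)/(m₁c₁ + m₂c₂) = 368.73 K.
ΔS₁ = m₁c₁ ln(T_f/T₁) = 105.19 × ln(368.73/458) = -22.81 J/K.
ΔS₂ = m₂c₂ ln(T_f/T₂) = 597.005 × ln(368.73/353) = 26.03 J/K.
ΔS_total = -22.81 + 26.03 = 3.22 J/K.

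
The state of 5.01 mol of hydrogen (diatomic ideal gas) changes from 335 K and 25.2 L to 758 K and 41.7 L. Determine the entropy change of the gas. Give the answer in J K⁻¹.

ΔS = 106 J/K

Entropy is a state function: ΔS = nC_V ln(T₂/T₁) + nR ln(V₂/V₁), with C_V = 5R/2 = 20.79 J mol⁻¹ K⁻¹ for a diatomic ideal gas.
ΔS = 5.01 × [20.79 × ln(758/335) + 8.314 × ln(41.7/25.2)] = 106 J/K.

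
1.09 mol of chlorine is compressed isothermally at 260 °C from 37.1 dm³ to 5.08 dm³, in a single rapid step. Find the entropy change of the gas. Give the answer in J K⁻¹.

ΔS_gas = -18 J/K

Entropy is a state function, so ΔS_gas depends only on the end states.
For an isothermal ideal gas ΔS_gas = nR ln(V₂/V₁) = 1.09 × 8.314 × ln(5.08/37.1) = -18 J/K.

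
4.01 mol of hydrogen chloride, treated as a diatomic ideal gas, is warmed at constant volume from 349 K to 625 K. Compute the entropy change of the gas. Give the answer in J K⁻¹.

ΔS = 48.6 J/K

At constant volume, ΔS = nC_V ln(T₂/T₁) with C_V = 5R/2 = 20.79 J mol⁻¹ K⁻¹.
ΔS = 4.01 × 20.79 × ln(625/349) = 48.6 J/K.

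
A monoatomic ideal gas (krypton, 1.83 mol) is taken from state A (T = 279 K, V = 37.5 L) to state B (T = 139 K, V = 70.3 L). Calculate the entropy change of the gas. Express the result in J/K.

ΔS = -6.34 J/K

Entropy is a state function: ΔS = nC_V ln(T₂/T₁) + nR ln(V₂/V₁), with C_V = 3R/2 = 12.47 J mol⁻¹ K⁻¹ for a monoatomic ideal gas.
ΔS = 1.83 × [12.47 × ln(139/279) + 8.314 × ln(70.3/37.5)] = -6.34 J/K.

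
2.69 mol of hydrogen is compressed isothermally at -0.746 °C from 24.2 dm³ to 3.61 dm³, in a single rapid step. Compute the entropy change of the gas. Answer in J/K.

ΔS_gas = -42.6 J/K

Entropy is a state function, so ΔS_gas depends only on the end states.
For an isothermal ideal gas ΔS_gas = nR ln(V₂/V₁) = 2.69 × 8.314 × ln(3.61/24.2) = -42.6 J/K.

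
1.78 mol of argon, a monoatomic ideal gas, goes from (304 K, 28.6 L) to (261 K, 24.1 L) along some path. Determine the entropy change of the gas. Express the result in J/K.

Entropy is a state function: ΔS = nC_V ln(T₂/T₁) + nR ln(V₂/V₁), with C_V = 3R/2 = 12.47 J mol⁻¹ K⁻¹ for a monoatomic ideal gas.
ΔS = 1.78 × [12.47 × ln(261/304) + 8.314 × ln(24.1/28.6)] = -5.92 J/K.

ΔS = -5.92 J/K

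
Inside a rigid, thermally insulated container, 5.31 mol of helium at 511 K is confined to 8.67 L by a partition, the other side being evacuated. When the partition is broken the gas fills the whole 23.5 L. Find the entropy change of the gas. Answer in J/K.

ΔS_gas = 44 J/K

For an ideal gas in free expansion Q = 0 and W = 0, so T is unchanged.
Entropy is a state function; using a reversible isothermal path, ΔS_gas = nR ln(V₂/V₁) = 5.31 × 8.314 × ln(23.5/8.67) = 44 J/K.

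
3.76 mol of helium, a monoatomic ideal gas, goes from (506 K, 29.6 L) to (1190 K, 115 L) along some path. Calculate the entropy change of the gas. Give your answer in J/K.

Entropy is a state function: ΔS = nC_V ln(T₂/T₁) + nR ln(V₂/V₁), with C_V = 3R/2 = 12.47 J mol⁻¹ K⁻¹ for a monoatomic ideal gas.
ΔS = 3.76 × [12.47 × ln(1190/506) + 8.314 × ln(115/29.6)] = 82.5 J/K.

ΔS = 82.5 J/K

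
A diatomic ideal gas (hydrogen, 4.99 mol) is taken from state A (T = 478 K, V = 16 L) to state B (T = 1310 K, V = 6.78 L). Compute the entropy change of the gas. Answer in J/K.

Entropy is a state function: ΔS = nC_V ln(T₂/T₁) + nR ln(V₂/V₁), with C_V = 5R/2 = 20.79 J mol⁻¹ K⁻¹ for a diatomic ideal gas.
ΔS = 4.99 × [20.79 × ln(1310/478) + 8.314 × ln(6.78/16)] = 68.9 J/K.

ΔS = 68.9 J/K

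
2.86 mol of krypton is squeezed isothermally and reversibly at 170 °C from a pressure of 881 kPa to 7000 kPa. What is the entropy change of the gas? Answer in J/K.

ΔS_gas = -49.3 J/K

For an isothermal ideal gas ΔS_gas = nR ln(P₁/P₂) = 2.86 × 8.314 × ln(881/7000) = -49.3 J/K.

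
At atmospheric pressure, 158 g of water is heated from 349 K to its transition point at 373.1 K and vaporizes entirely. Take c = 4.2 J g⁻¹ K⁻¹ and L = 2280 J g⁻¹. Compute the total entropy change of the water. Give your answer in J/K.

ΔS = 1010 J/K

Warming step: ΔS₁ = m c ln(T_tr/T_i) = 158 × 4.2 × ln(373.1/349) = 44.31 J/K.
Phase change: ΔS₂ = +mL/T_tr = 158 × 2280 / 373.1 = 965.5 J/K.
ΔS_total = (44.31) + (965.5) = 1010 J/K.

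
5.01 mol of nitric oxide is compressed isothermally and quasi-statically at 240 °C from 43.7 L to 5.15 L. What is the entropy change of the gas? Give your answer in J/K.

ΔS_gas = -89.1 J/K

For an isothermal ideal gas ΔS_gas = nR ln(V₂/V₁) = 5.01 × 8.314 × ln(5.15/43.7) = -89.1 J/K.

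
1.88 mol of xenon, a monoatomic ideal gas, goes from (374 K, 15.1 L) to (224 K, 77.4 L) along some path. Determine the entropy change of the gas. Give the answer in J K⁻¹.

Entropy is a state function: ΔS = nC_V ln(T₂/T₁) + nR ln(V₂/V₁), with C_V = 3R/2 = 12.47 J mol⁻¹ K⁻¹ for a monoatomic ideal gas.
ΔS = 1.88 × [12.47 × ln(224/374) + 8.314 × ln(77.4/15.1)] = 13.5 J/K.

ΔS = 13.5 J/K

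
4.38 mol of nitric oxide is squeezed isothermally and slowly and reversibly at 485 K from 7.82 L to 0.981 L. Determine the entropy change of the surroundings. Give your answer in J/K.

For an isothermal ideal gas ΔS_gas = nR ln(V₂/V₁) = 4.38 × 8.314 × ln(0.981/7.82) = -75.6 J/K.
The process is reversible, so ΔS_surr = −ΔS_gas = 75.6 J/K and ΔS_universe = 0.

ΔS_surr = 75.6 J/K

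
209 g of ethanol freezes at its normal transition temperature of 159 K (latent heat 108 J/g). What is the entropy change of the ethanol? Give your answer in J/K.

Heat released by the substance: Q = −mL = −209 × 108 = −22572 J.
At constant T, ΔS = Q_rev/T = −22572 / 159 = -142 J/K.

ΔS = -142 J/K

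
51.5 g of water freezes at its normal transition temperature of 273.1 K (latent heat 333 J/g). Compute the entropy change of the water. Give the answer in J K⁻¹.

Heat released by the substance: Q = −mL = −51.5 × 333 = −17149.5 J.
At constant T, ΔS = Q_rev/T = −17149.5 / 273.1 = -62.8 J/K.

ΔS = -62.8 J/K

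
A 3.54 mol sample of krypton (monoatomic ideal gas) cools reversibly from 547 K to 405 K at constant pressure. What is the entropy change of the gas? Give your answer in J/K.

ΔS = -22.1 J/K

At constant pressure, ΔS = nC_p ln(T₂/T₁) with C_p = 5R/2 = 20.79 J mol⁻¹ K⁻¹.
ΔS = 3.54 × 20.79 × ln(405/547) = -22.1 J/K.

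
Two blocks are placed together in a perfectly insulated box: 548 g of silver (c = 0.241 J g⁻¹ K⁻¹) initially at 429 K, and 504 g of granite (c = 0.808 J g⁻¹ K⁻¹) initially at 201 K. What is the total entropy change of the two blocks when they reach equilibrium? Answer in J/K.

ΔS_total = 32.1 J/K

Energy balance: T_f = (m₁c₁T₁ + m₂c₂T₂)/(m₁c₁ + m₂c₂) = 256.83 K.
ΔS₁ = m₁c₁ ln(T_f/T₁) = 132.068 × ln(256.83/429) = -67.75 J/K.
ΔS₂ = m₂c₂ ln(T_f/T₂) = 407.232 × ln(256.83/201) = 99.82 J/K.
ΔS_total = -67.75 + 99.82 = 32.1 J/K.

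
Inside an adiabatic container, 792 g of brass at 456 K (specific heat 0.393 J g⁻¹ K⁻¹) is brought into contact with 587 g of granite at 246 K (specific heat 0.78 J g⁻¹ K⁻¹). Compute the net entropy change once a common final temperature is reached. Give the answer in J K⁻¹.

ΔS_total = 36.1 J/K

Energy balance: T_f = (m₁c₁T₁ + m₂c₂T₂)/(m₁c₁ + m₂c₂) = 330.99 K.
ΔS₁ = m₁c₁ ln(T_f/T₁) = 311.256 × ln(330.99/456) = -99.732 J/K.
ΔS₂ = m₂c₂ ln(T_f/T₂) = 457.86 × ln(330.99/246) = 135.87 J/K.
ΔS_total = -99.732 + 135.87 = 36.1 J/K.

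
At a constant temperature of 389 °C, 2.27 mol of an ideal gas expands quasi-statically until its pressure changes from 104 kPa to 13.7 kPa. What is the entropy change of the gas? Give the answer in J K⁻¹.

For an isothermal ideal gas ΔS_gas = nR ln(P₁/P₂) = 2.27 × 8.314 × ln(104/13.7) = 38.3 J/K.

ΔS_gas = 38.3 J/K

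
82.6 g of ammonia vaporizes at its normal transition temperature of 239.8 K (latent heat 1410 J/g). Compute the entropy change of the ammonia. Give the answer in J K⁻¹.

ΔS = 486 J/K

Heat absorbed by the substance: Q = mL = 82.6 × 1410 = 116466 J.
At constant T, ΔS = Q_rev/T = 116466 / 239.8 = 486 J/K.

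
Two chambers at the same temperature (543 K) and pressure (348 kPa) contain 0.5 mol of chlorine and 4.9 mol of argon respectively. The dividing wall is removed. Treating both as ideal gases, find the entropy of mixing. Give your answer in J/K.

Mole fractions: x_A = 0.5/5.4 = 0.0926, x_B = 0.907.
ΔS_mix = −R(n_A ln x_A + n_B ln x_B) = −8.314 × (0.5 ln 0.0926 + 4.9 ln 0.907) = 13.9 J/K.

ΔS_mix = 13.9 J/K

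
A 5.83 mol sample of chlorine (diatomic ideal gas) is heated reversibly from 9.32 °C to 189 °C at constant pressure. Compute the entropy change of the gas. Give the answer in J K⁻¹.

ΔS = 83.5 J/K

In kelvin: T₁ = 282.47 K, T₂ = 462.15 K. At constant pressure, ΔS = nC_p ln(T₂/T₁) with C_p = 7R/2 = 29.1 J mol⁻¹ K⁻¹.
ΔS = 5.83 × 29.1 × ln(462.15/282.47) = 83.5 J/K.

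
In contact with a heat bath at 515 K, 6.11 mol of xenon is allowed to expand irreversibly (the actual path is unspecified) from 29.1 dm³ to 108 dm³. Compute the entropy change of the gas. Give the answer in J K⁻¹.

Entropy is a state function, so ΔS_gas depends only on the end states.
For an isothermal ideal gas ΔS_gas = nR ln(V₂/V₁) = 6.11 × 8.314 × ln(108/29.1) = 66.6 J/K.

ΔS_gas = 66.6 J/K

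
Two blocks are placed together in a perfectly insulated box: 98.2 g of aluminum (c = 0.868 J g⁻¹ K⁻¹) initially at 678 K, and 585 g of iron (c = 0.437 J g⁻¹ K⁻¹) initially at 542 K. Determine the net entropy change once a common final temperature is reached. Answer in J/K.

ΔS_total = 1.66 J/K

Energy balance: T_f = (m₁c₁T₁ + m₂c₂T₂)/(m₁c₁ + m₂c₂) = 576.01 K.
ΔS₁ = m₁c₁ ln(T_f/T₁) = 85.2376 × ln(576.01/678) = -13.9 J/K.
ΔS₂ = m₂c₂ ln(T_f/T₂) = 255.645 × ln(576.01/542) = 15.56 J/K.
ΔS_total = -13.9 + 15.56 = 1.66 J/K.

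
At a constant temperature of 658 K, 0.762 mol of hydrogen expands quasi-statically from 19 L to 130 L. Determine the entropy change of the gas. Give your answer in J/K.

For an isothermal ideal gas ΔS_gas = nR ln(V₂/V₁) = 0.762 × 8.314 × ln(130/19) = 12.2 J/K.

ΔS_gas = 12.2 J/K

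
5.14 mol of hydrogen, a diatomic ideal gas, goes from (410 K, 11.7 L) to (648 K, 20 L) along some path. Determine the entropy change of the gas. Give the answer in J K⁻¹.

ΔS = 71.8 J/K

Entropy is a state function: ΔS = nC_V ln(T₂/T₁) + nR ln(V₂/V₁), with C_V = 5R/2 = 20.79 J mol⁻¹ K⁻¹ for a diatomic ideal gas.
ΔS = 5.14 × [20.79 × ln(648/410) + 8.314 × ln(20/11.7)] = 71.8 J/K.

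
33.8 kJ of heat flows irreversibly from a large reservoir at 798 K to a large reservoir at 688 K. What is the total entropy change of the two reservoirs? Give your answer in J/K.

ΔS_hot = −Q/T_H = −33800/798 = -42.36 J/K and ΔS_cold = +Q/T_C = 33800/688 = 49.13 J/K.
ΔS_total = -42.36 + 49.13 = 6.77 J/K, positive as the second law requires.

ΔS_total = 6.77 J/K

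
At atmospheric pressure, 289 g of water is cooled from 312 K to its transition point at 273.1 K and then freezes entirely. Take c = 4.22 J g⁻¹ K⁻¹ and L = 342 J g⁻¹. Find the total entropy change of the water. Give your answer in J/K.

Cooling step: ΔS₁ = m c ln(T_tr/T_i) = 289 × 4.22 × ln(273.1/312) = -162.4 J/K.
Phase change: ΔS₂ = −mL/T_tr = −289 × 342 / 273.1 = -361.9 J/K.
ΔS_total = (-162.4) + (-361.9) = -524 J/K.

ΔS = -524 J/K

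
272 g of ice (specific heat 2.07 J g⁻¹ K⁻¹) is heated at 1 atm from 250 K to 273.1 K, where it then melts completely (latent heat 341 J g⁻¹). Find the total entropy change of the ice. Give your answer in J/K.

Warming step: ΔS₁ = m c ln(T_tr/T_i) = 272 × 2.07 × ln(273.1/250) = 49.76 J/K.
Phase change: ΔS₂ = +mL/T_tr = 272 × 341 / 273.1 = 339.6 J/K.
ΔS_total = (49.76) + (339.6) = 389 J/K.

ΔS = 389 J/K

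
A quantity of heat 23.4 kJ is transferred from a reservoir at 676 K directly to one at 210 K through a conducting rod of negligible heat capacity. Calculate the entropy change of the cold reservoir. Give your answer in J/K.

The cold reservoir gains heat Q, so ΔS_cold = +Q/T_C = 23400/210 = 111 J/K.

ΔS_cold = 111 J/K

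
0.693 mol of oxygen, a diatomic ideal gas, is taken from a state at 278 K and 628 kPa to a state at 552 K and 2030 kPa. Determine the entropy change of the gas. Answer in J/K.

ΔS = nC_p ln(T₂/T₁) − nR ln(P₂/P₁), with C_p = 7R/2 = 29.1 J mol⁻¹ K⁻¹ for a diatomic ideal gas.
ΔS = 0.693 × [29.1 × ln(552/278) − 8.314 × ln(2030/628)] = 7.07 J/K.

ΔS = 7.07 J/K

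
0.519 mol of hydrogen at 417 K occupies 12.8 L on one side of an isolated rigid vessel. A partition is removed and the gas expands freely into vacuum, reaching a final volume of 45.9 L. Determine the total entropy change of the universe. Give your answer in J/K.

ΔS_universe = 5.51 J/K

No heat is exchanged and no work is done, so the ideal-gas temperature stays constant.
Entropy is a state function; using a reversible isothermal path, ΔS_gas = nR ln(V₂/V₁) = 0.519 × 8.314 × ln(45.9/12.8) = 5.51 J/K.
The insulated surroundings exchange no heat, so ΔS_surr = 0 and ΔS_universe = ΔS_gas.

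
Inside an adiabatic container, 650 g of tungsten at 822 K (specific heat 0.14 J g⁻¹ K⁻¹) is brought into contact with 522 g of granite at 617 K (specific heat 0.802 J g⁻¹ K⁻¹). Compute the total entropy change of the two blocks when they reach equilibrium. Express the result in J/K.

ΔS_total = 3.27 J/K

Energy balance: T_f = (m₁c₁T₁ + m₂c₂T₂)/(m₁c₁ + m₂c₂) = 653.6 K.
ΔS₁ = m₁c₁ ln(T_f/T₁) = 91 × ln(653.6/822) = -20.86 J/K.
ΔS₂ = m₂c₂ ln(T_f/T₂) = 418.644 × ln(653.6/617) = 24.13 J/K.
ΔS_total = -20.86 + 24.13 = 3.27 J/K.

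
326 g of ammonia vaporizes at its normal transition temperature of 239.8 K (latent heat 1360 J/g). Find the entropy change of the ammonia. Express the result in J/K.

Heat absorbed by the substance: Q = mL = 326 × 1360 = 443360 J.
At constant T, ΔS = Q_rev/T = 443360 / 239.8 = 1850 J/K.

ΔS = 1850 J/K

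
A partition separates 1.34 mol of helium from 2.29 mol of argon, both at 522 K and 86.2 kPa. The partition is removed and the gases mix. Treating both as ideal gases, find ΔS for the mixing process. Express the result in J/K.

Mole fractions: x_A = 1.34/3.63 = 0.369, x_B = 0.631.
ΔS_mix = −R(n_A ln x_A + n_B ln x_B) = −8.314 × (1.34 ln 0.369 + 2.29 ln 0.631) = 19.9 J/K.

ΔS_mix = 19.9 J/K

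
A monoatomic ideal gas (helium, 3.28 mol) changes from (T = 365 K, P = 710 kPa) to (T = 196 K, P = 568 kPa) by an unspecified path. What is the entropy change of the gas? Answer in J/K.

ΔS = -36.3 J/K

ΔS = nC_p ln(T₂/T₁) − nR ln(P₂/P₁), with C_p = 5R/2 = 20.79 J mol⁻¹ K⁻¹ for a monoatomic ideal gas.
ΔS = 3.28 × [20.79 × ln(196/365) − 8.314 × ln(568/710)] = -36.3 J/K.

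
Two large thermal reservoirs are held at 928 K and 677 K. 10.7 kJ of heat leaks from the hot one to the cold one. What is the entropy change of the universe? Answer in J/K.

ΔS_total = 4.27 J/K

ΔS_hot = −Q/T_H = −10700/928 = -11.5302 J/K and ΔS_cold = +Q/T_C = 10700/677 = 15.805 J/K.
ΔS_total = -11.5302 + 15.805 = 4.27 J/K, positive as the second law requires.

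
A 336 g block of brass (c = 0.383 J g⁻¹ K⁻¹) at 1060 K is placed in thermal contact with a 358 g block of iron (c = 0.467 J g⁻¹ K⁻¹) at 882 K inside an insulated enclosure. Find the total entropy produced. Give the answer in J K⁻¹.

Energy balance: T_f = (m₁c₁T₁ + m₂c₂T₂)/(m₁c₁ + m₂c₂) = 959.42 K.
ΔS₁ = m₁c₁ ln(T_f/T₁) = 128.688 × ln(959.42/1060) = -12.83 J/K.
ΔS₂ = m₂c₂ ln(T_f/T₂) = 167.186 × ln(959.42/882) = 14.07 J/K.
ΔS_total = -12.83 + 14.07 = 1.24 J/K.

ΔS_total = 1.24 J/K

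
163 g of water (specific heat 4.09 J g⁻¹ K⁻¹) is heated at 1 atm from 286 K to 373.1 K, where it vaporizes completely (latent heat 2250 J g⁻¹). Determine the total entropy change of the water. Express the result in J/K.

Warming step: ΔS₁ = m c ln(T_tr/T_i) = 163 × 4.09 × ln(373.1/286) = 177.2 J/K.
Phase change: ΔS₂ = +mL/T_tr = 163 × 2250 / 373.1 = 983 J/K.
ΔS_total = (177.2) + (983) = 1160 J/K.

ΔS = 1160 J/K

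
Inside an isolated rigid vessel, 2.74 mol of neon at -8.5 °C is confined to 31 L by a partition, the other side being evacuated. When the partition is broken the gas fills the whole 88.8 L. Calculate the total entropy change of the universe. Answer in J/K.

ΔS_universe = 24 J/K

For an ideal gas in free expansion Q = 0 and W = 0, so T is unchanged.
Entropy is a state function; using a reversible isothermal path, ΔS_gas = nR ln(V₂/V₁) = 2.74 × 8.314 × ln(88.8/31) = 24 J/K.
The insulated surroundings exchange no heat, so ΔS_surr = 0 and ΔS_universe = ΔS_gas.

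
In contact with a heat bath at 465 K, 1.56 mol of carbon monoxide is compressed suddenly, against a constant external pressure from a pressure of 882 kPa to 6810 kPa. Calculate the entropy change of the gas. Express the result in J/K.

ΔS_gas = -26.5 J/K

Entropy is a state function, so ΔS_gas depends only on the end states.
For an isothermal ideal gas ΔS_gas = nR ln(P₁/P₂) = 1.56 × 8.314 × ln(882/6810) = -26.5 J/K.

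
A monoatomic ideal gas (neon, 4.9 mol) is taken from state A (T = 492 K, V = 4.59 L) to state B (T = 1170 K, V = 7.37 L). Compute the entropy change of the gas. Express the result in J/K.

ΔS = 72.2 J/K

Entropy is a state function: ΔS = nC_V ln(T₂/T₁) + nR ln(V₂/V₁), with C_V = 3R/2 = 12.47 J mol⁻¹ K⁻¹ for a monoatomic ideal gas.
ΔS = 4.9 × [12.47 × ln(1170/492) + 8.314 × ln(7.37/4.59)] = 72.2 J/K.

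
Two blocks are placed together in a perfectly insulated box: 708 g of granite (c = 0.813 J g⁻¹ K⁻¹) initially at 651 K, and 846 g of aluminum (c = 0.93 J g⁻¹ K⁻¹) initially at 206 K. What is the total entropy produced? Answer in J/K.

ΔS_total = 221 J/K

Energy balance: T_f = (m₁c₁T₁ + m₂c₂T₂)/(m₁c₁ + m₂c₂) = 394.01 K.
ΔS₁ = m₁c₁ ln(T_f/T₁) = 575.604 × ln(394.01/651) = -289 J/K.
ΔS₂ = m₂c₂ ln(T_f/T₂) = 786.78 × ln(394.01/206) = 510.2 J/K.
ΔS_total = -289 + 510.2 = 221 J/K.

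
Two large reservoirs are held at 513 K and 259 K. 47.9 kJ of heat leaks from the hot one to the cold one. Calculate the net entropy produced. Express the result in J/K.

ΔS_hot = −Q/T_H = −47900/513 = -93.372 J/K and ΔS_cold = +Q/T_C = 47900/259 = 184.94 J/K.
ΔS_total = -93.372 + 184.94 = 91.6 J/K, positive as the second law requires.

ΔS_total = 91.6 J/K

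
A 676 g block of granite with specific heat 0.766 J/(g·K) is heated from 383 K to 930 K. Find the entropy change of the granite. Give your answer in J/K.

ΔS = ∫dQ_rev/T = m c ln(T₂/T₁) = 676 × 0.766 × ln(930/383) = 459 J/K.

ΔS = 459 J/K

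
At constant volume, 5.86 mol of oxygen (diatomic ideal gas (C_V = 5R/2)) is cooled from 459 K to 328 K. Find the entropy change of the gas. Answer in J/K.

ΔS = -40.9 J/K

At constant volume, ΔS = nC_V ln(T₂/T₁) with C_V = 5R/2 = 20.79 J mol⁻¹ K⁻¹.
ΔS = 5.86 × 20.79 × ln(328/459) = -40.9 J/K.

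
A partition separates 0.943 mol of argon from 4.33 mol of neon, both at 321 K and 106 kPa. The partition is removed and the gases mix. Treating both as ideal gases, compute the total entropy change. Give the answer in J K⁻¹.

ΔS_mix = 20.6 J/K

Mole fractions: x_A = 0.943/5.27 = 0.179, x_B = 0.821.
ΔS_mix = −R(n_A ln x_A + n_B ln x_B) = −8.314 × (0.943 ln 0.179 + 4.33 ln 0.821) = 20.6 J/K.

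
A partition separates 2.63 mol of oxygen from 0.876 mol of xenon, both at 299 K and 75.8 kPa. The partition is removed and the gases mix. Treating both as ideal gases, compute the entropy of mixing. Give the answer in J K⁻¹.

Mole fractions: x_A = 2.63/3.51 = 0.75, x_B = 0.25.
ΔS_mix = −R(n_A ln x_A + n_B ln x_B) = −8.314 × (2.63 ln 0.75 + 0.876 ln 0.25) = 16.4 J/K.

ΔS_mix = 16.4 J/K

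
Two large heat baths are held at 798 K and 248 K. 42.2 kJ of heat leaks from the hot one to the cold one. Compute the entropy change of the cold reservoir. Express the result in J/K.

ΔS_cold = 170 J/K

The cold reservoir gains heat Q, so ΔS_cold = +Q/T_C = 42200/248 = 170 J/K.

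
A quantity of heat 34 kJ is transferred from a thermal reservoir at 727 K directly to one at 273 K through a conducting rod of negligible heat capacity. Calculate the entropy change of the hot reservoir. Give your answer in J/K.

ΔS_hot = -46.8 J/K

The hot reservoir loses heat Q, so ΔS_hot = −Q/T_H = −34000/727 = -46.8 J/K.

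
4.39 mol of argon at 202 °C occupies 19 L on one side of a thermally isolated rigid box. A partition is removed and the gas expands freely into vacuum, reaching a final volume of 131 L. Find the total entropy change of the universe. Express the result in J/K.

ΔS_universe = 70.5 J/K

For an ideal gas in free expansion Q = 0 and W = 0, so T is unchanged.
Entropy is a state function; using a reversible isothermal path, ΔS_gas = nR ln(V₂/V₁) = 4.39 × 8.314 × ln(131/19) = 70.5 J/K.
The insulated surroundings exchange no heat, so ΔS_surr = 0 and ΔS_universe = ΔS_gas.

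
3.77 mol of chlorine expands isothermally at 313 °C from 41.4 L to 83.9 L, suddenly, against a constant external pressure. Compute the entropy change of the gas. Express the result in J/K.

ΔS_gas = 22.1 J/K

Entropy is a state function, so ΔS_gas depends only on the end states.
For an isothermal ideal gas ΔS_gas = nR ln(V₂/V₁) = 3.77 × 8.314 × ln(83.9/41.4) = 22.1 J/K.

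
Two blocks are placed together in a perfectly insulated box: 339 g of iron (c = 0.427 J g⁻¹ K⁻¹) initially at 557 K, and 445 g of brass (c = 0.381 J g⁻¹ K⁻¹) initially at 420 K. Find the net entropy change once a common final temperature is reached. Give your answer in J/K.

Energy balance: T_f = (m₁c₁T₁ + m₂c₂T₂)/(m₁c₁ + m₂c₂) = 483.1 K.
ΔS₁ = m₁c₁ ln(T_f/T₁) = 144.753 × ln(483.1/557) = -20.61 J/K.
ΔS₂ = m₂c₂ ln(T_f/T₂) = 169.545 × ln(483.1/420) = 23.73 J/K.
ΔS_total = -20.61 + 23.73 = 3.12 J/K.

ΔS_total = 3.12 J/K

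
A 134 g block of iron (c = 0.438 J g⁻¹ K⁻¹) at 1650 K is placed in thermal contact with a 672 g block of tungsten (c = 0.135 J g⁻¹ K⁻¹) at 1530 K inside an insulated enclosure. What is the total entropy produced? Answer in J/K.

ΔS_total = 0.102 J/K

Energy balance: T_f = (m₁c₁T₁ + m₂c₂T₂)/(m₁c₁ + m₂c₂) = 1577.1 K.
ΔS₁ = m₁c₁ ln(T_f/T₁) = 58.692 × ln(1577.1/1650) = -2.651 J/K.
ΔS₂ = m₂c₂ ln(T_f/T₂) = 90.72 × ln(1577.1/1530) = 2.753 J/K.
ΔS_total = -2.651 + 2.753 = 0.102 J/K.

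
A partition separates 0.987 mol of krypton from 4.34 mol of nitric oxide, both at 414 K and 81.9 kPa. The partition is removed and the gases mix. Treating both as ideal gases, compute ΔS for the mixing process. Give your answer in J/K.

ΔS_mix = 21.2 J/K

Mole fractions: x_A = 0.987/5.33 = 0.185, x_B = 0.815.
ΔS_mix = −R(n_A ln x_A + n_B ln x_B) = −8.314 × (0.987 ln 0.185 + 4.34 ln 0.815) = 21.2 J/K.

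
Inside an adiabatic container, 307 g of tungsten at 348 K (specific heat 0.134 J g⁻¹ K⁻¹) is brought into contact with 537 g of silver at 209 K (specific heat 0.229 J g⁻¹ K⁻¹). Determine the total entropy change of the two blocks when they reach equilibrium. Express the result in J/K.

Energy balance: T_f = (m₁c₁T₁ + m₂c₂T₂)/(m₁c₁ + m₂c₂) = 243.84 K.
ΔS₁ = m₁c₁ ln(T_f/T₁) = 41.138 × ln(243.84/348) = -14.63 J/K.
ΔS₂ = m₂c₂ ln(T_f/T₂) = 122.973 × ln(243.84/209) = 18.96 J/K.
ΔS_total = -14.63 + 18.96 = 4.33 J/K.

ΔS_total = 4.33 J/K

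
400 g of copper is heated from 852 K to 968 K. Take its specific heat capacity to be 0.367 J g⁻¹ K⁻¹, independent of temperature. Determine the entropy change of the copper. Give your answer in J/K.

ΔS = ∫dQ_rev/T = m c ln(T₂/T₁) = 400 × 0.367 × ln(968/852) = 18.7 J/K.

ΔS = 18.7 J/K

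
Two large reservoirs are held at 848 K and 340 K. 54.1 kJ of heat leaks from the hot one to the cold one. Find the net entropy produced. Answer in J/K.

ΔS_total = 95.3 J/K

ΔS_hot = −Q/T_H = −54100/848 = -63.8 J/K and ΔS_cold = +Q/T_C = 54100/340 = 159.1 J/K.
ΔS_total = -63.8 + 159.1 = 95.3 J/K, positive as the second law requires.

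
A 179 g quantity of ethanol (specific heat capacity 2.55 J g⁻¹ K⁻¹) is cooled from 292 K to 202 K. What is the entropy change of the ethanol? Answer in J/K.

ΔS = -168 J/K

ΔS = ∫dQ_rev/T = m c ln(T₂/T₁) = 179 × 2.55 × ln(202/292) = -168 J/K.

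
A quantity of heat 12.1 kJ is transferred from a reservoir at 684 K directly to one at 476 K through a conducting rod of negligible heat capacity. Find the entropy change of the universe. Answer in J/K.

ΔS_total = 7.73 J/K

ΔS_hot = −Q/T_H = −12100/684 = -17.69 J/K and ΔS_cold = +Q/T_C = 12100/476 = 25.42 J/K.
ΔS_total = -17.69 + 25.42 = 7.73 J/K, positive as the second law requires.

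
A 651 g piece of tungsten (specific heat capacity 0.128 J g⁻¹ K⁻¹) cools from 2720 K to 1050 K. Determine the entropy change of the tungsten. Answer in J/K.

ΔS = ∫dQ_rev/T = m c ln(T₂/T₁) = 651 × 0.128 × ln(1050/2720) = -79.3 J/K.

ΔS = -79.3 J/K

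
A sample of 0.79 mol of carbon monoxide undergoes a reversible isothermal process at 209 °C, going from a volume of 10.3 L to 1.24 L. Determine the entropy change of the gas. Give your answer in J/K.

ΔS_gas = -13.9 J/K

For an isothermal ideal gas ΔS_gas = nR ln(V₂/V₁) = 0.79 × 8.314 × ln(1.24/10.3) = -13.9 J/K.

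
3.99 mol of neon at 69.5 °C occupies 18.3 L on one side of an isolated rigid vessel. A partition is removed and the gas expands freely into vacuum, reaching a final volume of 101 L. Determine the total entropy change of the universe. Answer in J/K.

For an ideal gas in free expansion Q = 0 and W = 0, so T is unchanged.
Entropy is a state function; using a reversible isothermal path, ΔS_gas = nR ln(V₂/V₁) = 3.99 × 8.314 × ln(101/18.3) = 56.7 J/K.
The insulated surroundings exchange no heat, so ΔS_surr = 0 and ΔS_universe = ΔS_gas.

ΔS_universe = 56.7 J/K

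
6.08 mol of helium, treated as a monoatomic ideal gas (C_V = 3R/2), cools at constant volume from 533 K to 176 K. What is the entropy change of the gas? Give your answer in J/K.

At constant volume, ΔS = nC_V ln(T₂/T₁) with C_V = 3R/2 = 12.47 J mol⁻¹ K⁻¹.
ΔS = 6.08 × 12.47 × ln(176/533) = -84 J/K.

ΔS = -84 J/K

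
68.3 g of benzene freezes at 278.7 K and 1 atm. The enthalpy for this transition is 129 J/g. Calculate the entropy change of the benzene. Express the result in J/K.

Heat released by the substance: Q = −mL = −68.3 × 129 = −8810.7 J.
At constant T, ΔS = Q_rev/T = −8810.7 / 278.7 = -31.6 J/K.

ΔS = -31.6 J/K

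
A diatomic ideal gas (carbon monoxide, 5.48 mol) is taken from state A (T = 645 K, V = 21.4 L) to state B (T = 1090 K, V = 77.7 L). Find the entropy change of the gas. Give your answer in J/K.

ΔS = 119 J/K

Entropy is a state function: ΔS = nC_V ln(T₂/T₁) + nR ln(V₂/V₁), with C_V = 5R/2 = 20.79 J mol⁻¹ K⁻¹ for a diatomic ideal gas.
ΔS = 5.48 × [20.79 × ln(1090/645) + 8.314 × ln(77.7/21.4)] = 119 J/K.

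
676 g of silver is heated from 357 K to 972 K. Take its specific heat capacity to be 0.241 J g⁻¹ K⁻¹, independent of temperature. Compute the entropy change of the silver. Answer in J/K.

ΔS = 163 J/K

ΔS = ∫dQ_rev/T = m c ln(T₂/T₁) = 676 × 0.241 × ln(972/357) = 163 J/K.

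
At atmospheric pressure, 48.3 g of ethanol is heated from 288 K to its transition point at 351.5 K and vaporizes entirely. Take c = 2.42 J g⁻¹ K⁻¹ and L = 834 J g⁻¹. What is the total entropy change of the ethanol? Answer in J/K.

Warming step: ΔS₁ = m c ln(T_tr/T_i) = 48.3 × 2.42 × ln(351.5/288) = 23.29 J/K.
Phase change: ΔS₂ = +mL/T_tr = 48.3 × 834 / 351.5 = 114.6 J/K.
ΔS_total = (23.29) + (114.6) = 138 J/K.

ΔS = 138 J/K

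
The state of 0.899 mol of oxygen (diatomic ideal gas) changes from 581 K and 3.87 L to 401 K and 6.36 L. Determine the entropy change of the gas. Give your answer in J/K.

Entropy is a state function: ΔS = nC_V ln(T₂/T₁) + nR ln(V₂/V₁), with C_V = 5R/2 = 20.79 J mol⁻¹ K⁻¹ for a diatomic ideal gas.
ΔS = 0.899 × [20.79 × ln(401/581) + 8.314 × ln(6.36/3.87)] = -3.22 J/K.

ΔS = -3.22 J/K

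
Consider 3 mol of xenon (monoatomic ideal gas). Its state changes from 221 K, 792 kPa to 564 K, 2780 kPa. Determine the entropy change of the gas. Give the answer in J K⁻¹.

ΔS = nC_p ln(T₂/T₁) − nR ln(P₂/P₁), with C_p = 5R/2 = 20.79 J mol⁻¹ K⁻¹ for a monoatomic ideal gas.
ΔS = 3 × [20.79 × ln(564/221) − 8.314 × ln(2780/792)] = 27.1 J/K.

ΔS = 27.1 J/K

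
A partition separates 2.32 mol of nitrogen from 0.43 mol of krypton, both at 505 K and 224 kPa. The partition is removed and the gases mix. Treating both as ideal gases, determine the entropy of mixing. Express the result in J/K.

Mole fractions: x_A = 2.32/2.75 = 0.844, x_B = 0.156.
ΔS_mix = −R(n_A ln x_A + n_B ln x_B) = −8.314 × (2.32 ln 0.844 + 0.43 ln 0.156) = 9.91 J/K.

ΔS_mix = 9.91 J/K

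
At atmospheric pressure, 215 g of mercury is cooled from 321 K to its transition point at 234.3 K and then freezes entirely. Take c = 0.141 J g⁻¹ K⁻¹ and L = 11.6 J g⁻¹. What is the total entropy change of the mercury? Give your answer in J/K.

Cooling step: ΔS₁ = m c ln(T_tr/T_i) = 215 × 0.141 × ln(234.3/321) = -9.544 J/K.
Phase change: ΔS₂ = −mL/T_tr = −215 × 11.6 / 234.3 = -10.64 J/K.
ΔS_total = (-9.544) + (-10.64) = -20.2 J/K.

ΔS = -20.2 J/K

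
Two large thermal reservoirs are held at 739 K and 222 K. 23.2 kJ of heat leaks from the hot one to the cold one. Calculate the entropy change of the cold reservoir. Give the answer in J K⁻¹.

The cold reservoir gains heat Q, so ΔS_cold = +Q/T_C = 23200/222 = 105 J/K.

ΔS_cold = 105 J/K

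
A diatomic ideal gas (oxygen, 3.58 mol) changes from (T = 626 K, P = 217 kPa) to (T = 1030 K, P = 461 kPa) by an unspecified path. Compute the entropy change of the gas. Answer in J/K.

ΔS = 29.4 J/K

ΔS = nC_p ln(T₂/T₁) − nR ln(P₂/P₁), with C_p = 7R/2 = 29.1 J mol⁻¹ K⁻¹ for a diatomic ideal gas.
ΔS = 3.58 × [29.1 × ln(1030/626) − 8.314 × ln(461/217)] = 29.4 J/K.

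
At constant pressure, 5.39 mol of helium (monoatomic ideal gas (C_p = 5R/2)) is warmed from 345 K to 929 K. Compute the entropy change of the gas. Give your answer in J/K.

At constant pressure, ΔS = nC_p ln(T₂/T₁) with C_p = 5R/2 = 20.79 J mol⁻¹ K⁻¹.
ΔS = 5.39 × 20.79 × ln(929/345) = 111 J/K.

ΔS = 111 J/K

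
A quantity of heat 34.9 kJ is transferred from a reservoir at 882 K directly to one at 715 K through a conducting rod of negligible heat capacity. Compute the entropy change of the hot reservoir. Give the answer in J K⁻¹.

ΔS_hot = -39.6 J/K

The hot reservoir loses heat Q, so ΔS_hot = −Q/T_H = −34900/882 = -39.6 J/K.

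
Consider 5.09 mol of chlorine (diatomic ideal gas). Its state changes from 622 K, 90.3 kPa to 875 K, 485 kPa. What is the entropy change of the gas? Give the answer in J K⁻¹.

ΔS = -20.6 J/K

ΔS = nC_p ln(T₂/T₁) − nR ln(P₂/P₁), with C_p = 7R/2 = 29.1 J mol⁻¹ K⁻¹ for a diatomic ideal gas.
ΔS = 5.09 × [29.1 × ln(875/622) − 8.314 × ln(485/90.3)] = -20.6 J/K.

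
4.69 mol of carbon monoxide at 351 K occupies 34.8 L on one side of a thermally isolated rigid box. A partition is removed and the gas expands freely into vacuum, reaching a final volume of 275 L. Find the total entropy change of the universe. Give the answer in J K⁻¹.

ΔS_universe = 80.6 J/K

For an ideal gas in free expansion Q = 0 and W = 0, so T is unchanged.
Entropy is a state function; using a reversible isothermal path, ΔS_gas = nR ln(V₂/V₁) = 4.69 × 8.314 × ln(275/34.8) = 80.6 J/K.
The insulated surroundings exchange no heat, so ΔS_surr = 0 and ΔS_universe = ΔS_gas.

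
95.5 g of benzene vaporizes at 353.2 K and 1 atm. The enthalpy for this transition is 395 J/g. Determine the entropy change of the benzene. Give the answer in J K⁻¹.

Heat absorbed by the substance: Q = mL = 95.5 × 395 = 37722.5 J.
At constant T, ΔS = Q_rev/T = 37722.5 / 353.2 = 107 J/K.

ΔS = 107 J/K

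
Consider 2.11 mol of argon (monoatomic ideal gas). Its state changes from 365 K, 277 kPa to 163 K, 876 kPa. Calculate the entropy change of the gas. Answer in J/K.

ΔS = -55.6 J/K

ΔS = nC_p ln(T₂/T₁) − nR ln(P₂/P₁), with C_p = 5R/2 = 20.79 J mol⁻¹ K⁻¹ for a monoatomic ideal gas.
ΔS = 2.11 × [20.79 × ln(163/365) − 8.314 × ln(876/277)] = -55.6 J/K.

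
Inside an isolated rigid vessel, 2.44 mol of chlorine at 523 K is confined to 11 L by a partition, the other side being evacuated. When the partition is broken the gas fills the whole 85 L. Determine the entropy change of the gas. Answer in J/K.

No heat is exchanged and no work is done, so the ideal-gas temperature stays constant.
Entropy is a state function; using a reversible isothermal path, ΔS_gas = nR ln(V₂/V₁) = 2.44 × 8.314 × ln(85/11) = 41.5 J/K.

ΔS_gas = 41.5 J/K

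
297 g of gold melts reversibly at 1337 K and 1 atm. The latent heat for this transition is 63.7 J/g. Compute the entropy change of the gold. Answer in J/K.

ΔS = 14.2 J/K

Heat absorbed by the substance: Q = mL = 297 × 63.7 = 18918.9 J.
At constant T, ΔS = Q_rev/T = 18918.9 / 1337 = 14.2 J/K.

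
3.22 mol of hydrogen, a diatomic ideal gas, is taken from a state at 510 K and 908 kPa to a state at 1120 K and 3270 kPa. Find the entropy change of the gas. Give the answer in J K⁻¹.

ΔS = 39.4 J/K

ΔS = nC_p ln(T₂/T₁) − nR ln(P₂/P₁), with C_p = 7R/2 = 29.1 J mol⁻¹ K⁻¹ for a diatomic ideal gas.
ΔS = 3.22 × [29.1 × ln(1120/510) − 8.314 × ln(3270/908)] = 39.4 J/K.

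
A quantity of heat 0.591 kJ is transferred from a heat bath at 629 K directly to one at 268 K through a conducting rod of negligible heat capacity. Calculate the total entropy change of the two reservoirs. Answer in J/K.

ΔS_total = 1.27 J/K

ΔS_hot = −Q/T_H = −591/629 = -0.9396 J/K and ΔS_cold = +Q/T_C = 591/268 = 2.205 J/K.
ΔS_total = -0.9396 + 2.205 = 1.27 J/K, positive as the second law requires.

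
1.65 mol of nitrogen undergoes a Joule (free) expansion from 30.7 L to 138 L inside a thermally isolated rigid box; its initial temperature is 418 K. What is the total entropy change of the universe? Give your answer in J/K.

ΔS_universe = 20.6 J/K

No heat is exchanged and no work is done, so the ideal-gas temperature stays constant.
Entropy is a state function; using a reversible isothermal path, ΔS_gas = nR ln(V₂/V₁) = 1.65 × 8.314 × ln(138/30.7) = 20.6 J/K.
The insulated surroundings exchange no heat, so ΔS_surr = 0 and ΔS_universe = ΔS_gas.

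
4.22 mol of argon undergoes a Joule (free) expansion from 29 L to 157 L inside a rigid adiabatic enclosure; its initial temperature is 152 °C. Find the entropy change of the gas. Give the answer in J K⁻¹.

No heat is exchanged and no work is done, so the ideal-gas temperature stays constant.
Entropy is a state function; using a reversible isothermal path, ΔS_gas = nR ln(V₂/V₁) = 4.22 × 8.314 × ln(157/29) = 59.3 J/K.

ΔS_gas = 59.3 J/K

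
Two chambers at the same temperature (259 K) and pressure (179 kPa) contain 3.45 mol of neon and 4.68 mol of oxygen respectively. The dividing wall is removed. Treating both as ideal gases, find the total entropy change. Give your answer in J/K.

ΔS_mix = 46.1 J/K

Mole fractions: x_A = 3.45/8.13 = 0.424, x_B = 0.576.
ΔS_mix = −R(n_A ln x_A + n_B ln x_B) = −8.314 × (3.45 ln 0.424 + 4.68 ln 0.576) = 46.1 J/K.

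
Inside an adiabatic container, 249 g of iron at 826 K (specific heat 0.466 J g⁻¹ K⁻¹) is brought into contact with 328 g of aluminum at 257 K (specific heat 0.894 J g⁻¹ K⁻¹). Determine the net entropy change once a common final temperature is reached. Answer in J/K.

ΔS_total = 63.9 J/K

Energy balance: T_f = (m₁c₁T₁ + m₂c₂T₂)/(m₁c₁ + m₂c₂) = 418.32 K.
ΔS₁ = m₁c₁ ln(T_f/T₁) = 116.034 × ln(418.32/826) = -78.943 J/K.
ΔS₂ = m₂c₂ ln(T_f/T₂) = 293.232 × ln(418.32/257) = 142.85 J/K.
ΔS_total = -78.943 + 142.85 = 63.9 J/K.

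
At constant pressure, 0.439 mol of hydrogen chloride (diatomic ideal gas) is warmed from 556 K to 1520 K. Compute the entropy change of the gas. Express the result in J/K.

ΔS = 12.8 J/K

At constant pressure, ΔS = nC_p ln(T₂/T₁) with C_p = 7R/2 = 29.1 J mol⁻¹ K⁻¹.
ΔS = 0.439 × 29.1 × ln(1520/556) = 12.8 J/K.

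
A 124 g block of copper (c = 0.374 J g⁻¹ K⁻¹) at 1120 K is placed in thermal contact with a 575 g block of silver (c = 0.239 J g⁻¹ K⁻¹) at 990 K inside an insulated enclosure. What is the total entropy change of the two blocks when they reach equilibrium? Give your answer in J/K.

ΔS_total = 0.269 J/K

Energy balance: T_f = (m₁c₁T₁ + m₂c₂T₂)/(m₁c₁ + m₂c₂) = 1022.8 K.
ΔS₁ = m₁c₁ ln(T_f/T₁) = 46.376 × ln(1022.8/1120) = -4.21 J/K.
ΔS₂ = m₂c₂ ln(T_f/T₂) = 137.425 × ln(1022.8/990) = 4.479 J/K.
ΔS_total = -4.21 + 4.479 = 0.269 J/K.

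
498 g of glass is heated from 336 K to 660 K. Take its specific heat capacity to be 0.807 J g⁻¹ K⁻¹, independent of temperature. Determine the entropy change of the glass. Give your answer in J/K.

ΔS = 271 J/K

ΔS = ∫dQ_rev/T = m c ln(T₂/T₁) = 498 × 0.807 × ln(660/336) = 271 J/K.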